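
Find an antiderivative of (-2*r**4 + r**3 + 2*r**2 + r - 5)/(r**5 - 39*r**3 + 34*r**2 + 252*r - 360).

-1075*log(r - 5)/792 + 5179*log(r - 2)/14400 + 179*log(r + 3)/600 - 2747*log(r + 6)/2112 - 19/(120*r - 240) + C

Factor the denominator: (r - 5)*(r - 2)**2*(r + 3)*(r + 6).
Partial-fraction decomposition: -2747/(2112*(r + 6)) + 179/(600*(r + 3)) + 5179/(14400*(r - 2)) + 19/(120*(r - 2)**2) - 1075/(792*(r - 5)).
Integrate each term; A/(r−a) gives A·log|r−a|; A/(r−a)² gives −A/(r−a).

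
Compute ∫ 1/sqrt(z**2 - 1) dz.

log(z + sqrt(z**2 - 1)) + C

Substitute z = sec(θ), so dz = sec(θ)*tan(θ) dθ and the radical becomes sqrt(z**2 - 1) = tan(θ) by the Pythagorean identity.
Integrate the resulting trig expression in θ, then back-substitute sec(θ) = z, tan(θ) = sqrt(z**2 - 1) (absorbing any constant into C).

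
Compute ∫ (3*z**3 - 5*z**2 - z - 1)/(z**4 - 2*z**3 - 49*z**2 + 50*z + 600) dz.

461*log(z - 6)/110 - 122*log(z - 5)/45 - 269*log(z + 4)/90 + 248*log(z + 5)/55 + C

Factor the denominator: (z - 6)*(z - 5)*(z + 4)*(z + 5).
Partial-fraction decomposition: 248/(55*(z + 5)) - 269/(90*(z + 4)) - 122/(45*(z - 5)) + 461/(110*(z - 6)).
Integrate each term: A/(z−a) contributes A·log|z−a|.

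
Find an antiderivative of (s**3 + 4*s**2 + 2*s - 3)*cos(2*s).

s**3*sin(2*s)/2 + 2*s**2*sin(2*s) + 3*s**2*cos(2*s)/4 + s*sin(2*s)/4 + 2*s*cos(2*s) - 5*sin(2*s)/2 + cos(2*s)/8 + C

Use integration by parts with u = s**3 + 4*s**2 + 2*s - 3, dv = cos(2*s) ds, so v = sin(2*s)/2.
Apply parts 3 times (tabular method): alternate signs, differentiate u down to 0, integrate dv up.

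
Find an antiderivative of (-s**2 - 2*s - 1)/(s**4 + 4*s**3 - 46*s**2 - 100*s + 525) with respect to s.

Factor the denominator: (s - 5)*(s - 3)*(s + 5)*(s + 7).
Partial-fraction decomposition: 3/(20*(s + 7)) - 1/(10*(s + 5)) + 1/(10*(s - 3)) - 3/(20*(s - 5)).
Integrate each term: A/(s−a) contributes A·log|s−a|.

-3*log(s - 5)/20 + log(s - 3)/10 - log(s + 5)/10 + 3*log(s + 7)/20 + C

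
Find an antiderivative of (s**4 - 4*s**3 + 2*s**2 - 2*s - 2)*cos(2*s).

Use integration by parts with u = s**4 - 4*s**3 + 2*s**2 - 2*s - 2, dv = cos(2*s) ds, so v = sin(2*s)/2.
Apply parts 4 times (tabular method): alternate signs, differentiate u down to 0, integrate dv up.

s**4*sin(2*s)/2 - 2*s**3*sin(2*s) + s**3*cos(2*s) - s**2*sin(2*s)/2 - 3*s**2*cos(2*s) + 2*s*sin(2*s) - s*cos(2*s)/2 - 3*sin(2*s)/4 + cos(2*s) + C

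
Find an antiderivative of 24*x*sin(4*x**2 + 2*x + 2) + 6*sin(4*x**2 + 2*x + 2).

-3*cos(4*x**2 + 2*x + 2) + C

Let u = 4*x**2 + 2*x + 2, so du = (8*x + 2) dx.
Rewriting, the integral becomes 3·∫ sin(u) du = 3·-cos(u).
Substituting back, u = 4*x**2 + 2*x + 2.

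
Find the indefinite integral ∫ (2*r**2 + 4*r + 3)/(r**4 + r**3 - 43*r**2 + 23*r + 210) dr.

73*log(r - 5)/168 - 33*log(r - 3)/100 + 3*log(r + 2)/175 - 73*log(r + 7)/600 + C

Factor the denominator: (r - 5)*(r - 3)*(r + 2)*(r + 7).
Partial-fraction decomposition: -73/(600*(r + 7)) + 3/(175*(r + 2)) - 33/(100*(r - 3)) + 73/(168*(r - 5)).
Integrate each term: A/(r−a) contributes A·log|r−a|.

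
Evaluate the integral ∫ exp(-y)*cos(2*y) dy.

Let I denote the integral. Integrate by parts with u = cos(2*y), dv = exp(-y) dy, so v = -exp(-y): I = -exp(-y)*cos(2*y) − 2·∫ exp(-y)*sin(2*y) dy.
Apply parts again with u = sin(2*y), dv = exp(-y) dy: ∫ exp(-y)*sin(2*y) dy = -exp(-y)*sin(2*y) + 2·I. Substituting back brings back I: I = 2*exp(-y)*sin(2*y) - exp(-y)*cos(2*y) − 4·I.
Solving for I: (1 + 4)·I equals the remaining terms, so I = (1/5)·(2*exp(-y)*sin(2*y) - exp(-y)*cos(2*y)).

2*exp(-y)*sin(2*y)/5 - exp(-y)*cos(2*y)/5 + C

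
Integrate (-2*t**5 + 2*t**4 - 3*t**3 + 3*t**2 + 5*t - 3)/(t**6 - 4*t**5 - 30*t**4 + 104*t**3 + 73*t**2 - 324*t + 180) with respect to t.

Factor the denominator: (t - 6)*(t - 3)*(t - 1)**2*(t + 2)*(t + 5).
Partial-fraction decomposition: -3961/(4752*(t + 5)) + 119/(1080*(t + 2)) + 1/(450*(t - 1)) + 1/(90*(t - 1)**2) + 61/(80*(t - 3)) - 4491/(2200*(t - 6)).
Integrate each term; A/(t−a) gives A·log|t−a|; A/(t−a)² gives −A/(t−a).

-4491*log(t - 6)/2200 + 61*log(t - 3)/80 + log(t - 1)/450 + 119*log(t + 2)/1080 - 3961*log(t + 5)/4752 - 1/(90*t - 90) + C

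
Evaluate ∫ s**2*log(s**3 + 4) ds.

Let u = s**3 + 4, so du = (3*s**2) ds.
The integral becomes (1/3)·∫ log(u) du; integrate by parts with u′=log(u), dv′=du.

s**3*log(s**3 + 4)/3 - s**3/3 + 4*log(s**3 + 4)/3 + C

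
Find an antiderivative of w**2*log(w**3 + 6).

Let u = w**3 + 6, so du = (3*w**2) dw.
The integral becomes (1/3)·∫ log(u) du; integrate by parts with u′=log(u), dv′=du.

w**3*log(w**3 + 6)/3 - w**3/3 + 2*log(w**3 + 6) + C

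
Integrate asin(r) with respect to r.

Use integration by parts with u = arcsin(r), dv = dr.
Then du = 1/sqrt(-r**2 + 1) dr.

r*asin(r) + sqrt(-r**2 + 1) + C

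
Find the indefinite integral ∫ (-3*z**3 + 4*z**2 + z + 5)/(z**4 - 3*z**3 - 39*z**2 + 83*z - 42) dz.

-821*log(z - 7)/468 - log(z - 1)/252 - 113*log(z + 6)/91 + 1/(6*z - 6) + C

Factor the denominator: (z - 7)*(z - 1)**2*(z + 6).
Partial-fraction decomposition: -113/(91*(z + 6)) - 1/(252*(z - 1)) - 1/(6*(z - 1)**2) - 821/(468*(z - 7)).
Integrate each term; A/(z−a) gives A·log|z−a|; A/(z−a)² gives −A/(z−a).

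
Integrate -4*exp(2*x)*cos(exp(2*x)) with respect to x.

-2*sin(exp(2*x)) + C

Let u = exp(2*x), so du = (2*exp(2*x)) dx.
Rewriting, the integral becomes -2·∫ cos(u) du = -2·sin(u).
Substituting back, u = exp(2*x).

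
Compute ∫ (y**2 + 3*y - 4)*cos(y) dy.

Use integration by parts with u = y**2 + 3*y - 4, dv = cos(y) dy, so v = sin(y).
Apply parts 2 times (tabular method): alternate signs, differentiate u down to 0, integrate dv up.

y**2*sin(y) + 3*y*sin(y) + 2*y*cos(y) - 6*sin(y) + 3*cos(y) + C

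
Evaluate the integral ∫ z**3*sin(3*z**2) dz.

Let u = z², du = 2z dz; rewrite as (1/2)∫ u^1·sin(3u) du.
Now integrate by parts 1 time.

-z**2*cos(3*z**2)/6 + sin(3*z**2)/18 + C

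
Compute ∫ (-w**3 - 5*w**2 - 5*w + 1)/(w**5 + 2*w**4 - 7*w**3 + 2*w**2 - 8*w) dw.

-log(w)/8 - 37*log(w - 2)/60 + 5*log(w + 4)/408 + 31*log(w**2 + 1)/85 + 24*atan(w)/85 + C

Factor the denominator: w*(w - 2)*(w + 4)*(w**2 + 1).
Partial-fraction decomposition: 2*(31*w + 12)/(85*(w**2 + 1)) + 5/(408*(w + 4)) - 37/(60*(w - 2)) - 1/(8*w).
Integrate each term; A/(w−a) gives A·log|w−a|; the (Bw+D)/(w²+p²) term gives a log and an atan.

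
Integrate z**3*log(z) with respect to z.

Use integration by parts with u = log(z), dv = z**3 dz.
Then du = 1/z dz and v = z**4/4.

z**4*log(z)/4 - z**4/16 + C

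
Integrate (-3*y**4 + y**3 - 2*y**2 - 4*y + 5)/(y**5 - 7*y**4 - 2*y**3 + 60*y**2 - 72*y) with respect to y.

-5*log(y)/72 - 3763*log(y - 6)/864 + 1461*log(y - 2)/800 - 271*log(y + 3)/675 - 51/(40*y - 80) + C

Factor the denominator: y*(y - 6)*(y - 2)**2*(y + 3).
Partial-fraction decomposition: -271/(675*(y + 3)) + 1461/(800*(y - 2)) + 51/(40*(y - 2)**2) - 3763/(864*(y - 6)) - 5/(72*y).
Integrate each term; A/(y−a) gives A·log|y−a|; A/(y−a)² gives −A/(y−a).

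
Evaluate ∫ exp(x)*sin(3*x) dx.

exp(x)*sin(3*x)/10 - 3*exp(x)*cos(3*x)/10 + C

Let I denote the integral. Integrate by parts with u = sin(3*x), dv = exp(x) dx, so v = exp(x): I = exp(x)*sin(3*x) − 3·∫ exp(x)*cos(3*x) dx.
Apply parts again with u = cos(3*x), dv = exp(x) dx: ∫ exp(x)*cos(3*x) dx = exp(x)*cos(3*x) + 3·I. Substituting back brings back I: I = exp(x)*sin(3*x) - 3*exp(x)*cos(3*x) − 9·I.
Solving for I: (1 + 9)·I equals the remaining terms, so I = (1/10)·(exp(x)*sin(3*x) - 3*exp(x)*cos(3*x)).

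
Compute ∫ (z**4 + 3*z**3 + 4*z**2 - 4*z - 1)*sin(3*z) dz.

Use integration by parts with u = z**4 + 3*z**3 + 4*z**2 - 4*z - 1, dv = sin(3*z) dz, so v = -cos(3*z)/3.
Apply parts 4 times (tabular method): alternate signs, differentiate u down to 0, integrate dv up.

-z**4*cos(3*z)/3 + 4*z**3*sin(3*z)/9 - z**3*cos(3*z) + z**2*sin(3*z) - 8*z**2*cos(3*z)/9 + 16*z*sin(3*z)/27 + 2*z*cos(3*z) - 2*sin(3*z)/3 + 43*cos(3*z)/81 + C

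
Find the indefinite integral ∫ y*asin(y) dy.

Use integration by parts with u = arcsin(y), dv = y dy.
Then du = 1/sqrt(-y**2 + 1) dy.

y**2*asin(y)/2 + y*sqrt(-y**2 + 1)/4 - asin(y)/4 + C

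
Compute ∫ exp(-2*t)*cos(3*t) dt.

Let I denote the integral. Integrate by parts with u = cos(3*t), dv = exp(-2*t) dt, so v = -exp(-2*t)/2: I = -exp(-2*t)*cos(3*t)/2 − (3/2)·∫ exp(-2*t)*sin(3*t) dt.
Apply parts again with u = sin(3*t), dv = exp(-2*t) dt: ∫ exp(-2*t)*sin(3*t) dt = -exp(-2*t)*sin(3*t)/2 + (3/2)·I. Substituting back brings back I: I = 3*exp(-2*t)*sin(3*t)/4 - exp(-2*t)*cos(3*t)/2 − (9/4)·I.
Solving for I: (1 + 9/4)·I equals the remaining terms, so I = (4/13)·(3*exp(-2*t)*sin(3*t)/4 - exp(-2*t)*cos(3*t)/2).

3*exp(-2*t)*sin(3*t)/13 - 2*exp(-2*t)*cos(3*t)/13 + C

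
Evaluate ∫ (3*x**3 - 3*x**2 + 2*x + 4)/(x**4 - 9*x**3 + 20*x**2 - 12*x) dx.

-log(x)/3 + 139*log(x - 6)/30 - 5*log(x - 2)/2 + 6*log(x - 1)/5 + C

Factor the denominator: x*(x - 6)*(x - 2)*(x - 1).
Partial-fraction decomposition: 6/(5*(x - 1)) - 5/(2*(x - 2)) + 139/(30*(x - 6)) - 1/(3*x).
Integrate each term: A/(x−a) contributes A·log|x−a|.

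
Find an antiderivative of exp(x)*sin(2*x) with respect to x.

exp(x)*sin(2*x)/5 - 2*exp(x)*cos(2*x)/5 + C

Let I denote the integral. Integrate by parts with u = sin(2*x), dv = exp(x) dx, so v = exp(x): I = exp(x)*sin(2*x) − 2·∫ exp(x)*cos(2*x) dx.
Apply parts again with u = cos(2*x), dv = exp(x) dx: ∫ exp(x)*cos(2*x) dx = exp(x)*cos(2*x) + 2·I. Substituting back brings back I: I = exp(x)*sin(2*x) - 2*exp(x)*cos(2*x) − 4·I.
Solving for I: (1 + 4)·I equals the remaining terms, so I = (1/5)·(exp(x)*sin(2*x) - 2*exp(x)*cos(2*x)).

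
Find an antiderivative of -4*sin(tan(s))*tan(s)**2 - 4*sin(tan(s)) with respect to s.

Let u = tan(s), so du = (tan(s)**2 + 1) ds.
Rewriting, the integral becomes -4·∫ sin(u) du = -4·-cos(u).
Substituting back, u = tan(s).

4*cos(tan(s)) + C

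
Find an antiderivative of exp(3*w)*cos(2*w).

Let I denote the integral. Integrate by parts with u = cos(2*w), dv = exp(3*w) dw, so v = exp(3*w)/3: I = exp(3*w)*cos(2*w)/3 + (2/3)·∫ exp(3*w)*sin(2*w) dw.
Apply parts again with u = sin(2*w), dv = exp(3*w) dw: ∫ exp(3*w)*sin(2*w) dw = exp(3*w)*sin(2*w)/3 − (2/3)·I. Substituting back brings back I: I = 2*exp(3*w)*sin(2*w)/9 + exp(3*w)*cos(2*w)/3 − (4/9)·I.
Solving for I: (1 + 4/9)·I equals the remaining terms, so I = (9/13)·(2*exp(3*w)*sin(2*w)/9 + exp(3*w)*cos(2*w)/3).

2*exp(3*w)*sin(2*w)/13 + 3*exp(3*w)*cos(2*w)/13 + C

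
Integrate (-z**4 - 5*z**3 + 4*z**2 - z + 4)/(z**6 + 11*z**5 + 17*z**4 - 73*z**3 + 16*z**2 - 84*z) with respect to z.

-log(z)/21 - 19*log(z - 2)/360 - 31*log(z + 6)/888 + 479*log(z + 7)/3150 - 31*log(z**2 + 1)/3700 - 73*atan(z)/1850 + C

Factor the denominator: z*(z - 2)*(z + 6)*(z + 7)*(z**2 + 1).
Partial-fraction decomposition: -(31*z + 73)/(1850*(z**2 + 1)) + 479/(3150*(z + 7)) - 31/(888*(z + 6)) - 19/(360*(z - 2)) - 1/(21*z).
Integrate each term; A/(z−a) gives A·log|z−a|; the (Bz+D)/(z²+p²) term gives a log and an atan.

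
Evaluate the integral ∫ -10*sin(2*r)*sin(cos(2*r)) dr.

Let u = cos(2*r), so du = (-2*sin(2*r)) dr.
Rewriting, the integral becomes 5·∫ sin(u) du = 5·-cos(u).
Substituting back, u = cos(2*r).

-5*cos(cos(2*r)) + C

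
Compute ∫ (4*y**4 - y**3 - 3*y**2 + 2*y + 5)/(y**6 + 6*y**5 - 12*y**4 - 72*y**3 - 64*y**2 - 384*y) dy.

Factor the denominator: y*(y - 4)*(y + 4)*(y + 6)*(y**2 + 4).
Partial-fraction decomposition: 3*(17*y + 6)/(320*(y**2 + 4)) - 1057/(960*(y + 6)) + 1037/(1280*(y + 4)) + 37/(256*(y - 4)) - 5/(384*y).
Integrate each term; A/(y−a) gives A·log|y−a|; the (By+D)/(y²+p²) term gives a log and an atan.

-5*log(y)/384 + 37*log(y - 4)/256 + 1037*log(y + 4)/1280 - 1057*log(y + 6)/960 + 51*log(y**2 + 4)/640 + 9*atan(y/2)/320 + C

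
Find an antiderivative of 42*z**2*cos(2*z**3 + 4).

Let u = 2*z**3 + 4, so du = (6*z**2) dz.
Rewriting, the integral becomes 7·∫ cos(u) du = 7·sin(u).
Substituting back, u = 2*z**3 + 4.

7*sin(2*z**3 + 4) + C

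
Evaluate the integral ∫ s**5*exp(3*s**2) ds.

(9*s**4 - 6*s**2 + 2)*exp(3*s**2)/54 + C

Let u = s², du = 2s ds; rewrite as (1/2)∫ u^2·exp(3u) du.
Now integrate by parts 2 times.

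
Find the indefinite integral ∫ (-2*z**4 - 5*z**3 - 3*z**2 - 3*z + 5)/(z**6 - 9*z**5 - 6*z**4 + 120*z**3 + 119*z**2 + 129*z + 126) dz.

Factor the denominator: (z - 7)*(z - 6)*(z + 1)*(z + 3)*(z**2 + 1).
Partial-fraction decomposition: -(14*z - 27)/(925*(z**2 + 1)) + 1/(45*(z + 3)) + 1/(28*(z + 1)) + 3793/(2331*(z - 6)) - 167/(100*(z - 7)).
Integrate each term; A/(z−a) gives A·log|z−a|; the (Bz+D)/(z²+p²) term gives a log and an atan.

-167*log(z - 7)/100 + 3793*log(z - 6)/2331 + log(z + 1)/28 + log(z + 3)/45 - 7*log(z**2 + 1)/925 + 27*atan(z)/925 + C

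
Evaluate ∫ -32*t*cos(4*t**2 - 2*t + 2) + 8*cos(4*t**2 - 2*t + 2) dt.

-4*sin(4*t**2 - 2*t + 2) + C

Let u = 4*t**2 - 2*t + 2, so du = (8*t - 2) dt.
Rewriting, the integral becomes -4·∫ cos(u) du = -4·sin(u).
Substituting back, u = 4*t**2 - 2*t + 2.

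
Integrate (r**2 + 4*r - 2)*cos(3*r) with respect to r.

Use integration by parts with u = r**2 + 4*r - 2, dv = cos(3*r) dr, so v = sin(3*r)/3.
Apply parts 2 times (tabular method): alternate signs, differentiate u down to 0, integrate dv up.

r**2*sin(3*r)/3 + 4*r*sin(3*r)/3 + 2*r*cos(3*r)/9 - 20*sin(3*r)/27 + 4*cos(3*r)/9 + C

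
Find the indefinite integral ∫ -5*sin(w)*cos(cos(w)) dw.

5*sin(cos(w)) + C

Let u = cos(w), so du = (-sin(w)) dw.
Rewriting, the integral becomes 5·∫ cos(u) du = 5·sin(u).
Substituting back, u = cos(w).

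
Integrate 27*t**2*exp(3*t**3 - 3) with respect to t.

Let u = 3*t**3 - 3, so du = (9*t**2) dt.
Rewriting, the integral becomes 3·∫ e^u du = 3·e^u.
Substituting back, u = 3*t**3 - 3.

3*exp(3*t**3 - 3) + C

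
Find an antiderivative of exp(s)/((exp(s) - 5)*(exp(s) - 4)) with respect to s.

log(exp(s) - 5) - log(exp(s) - 4) + C

Let u = e^s, du = e^s ds.
The integral becomes ∫ du/((u-4)(u-5)); decompose into partial fractions.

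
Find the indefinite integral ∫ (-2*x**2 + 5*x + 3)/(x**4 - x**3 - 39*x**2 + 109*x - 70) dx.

-11*log(x - 5)/72 - 5*log(x - 2)/27 + 3*log(x - 1)/16 + 65*log(x + 7)/432 + C

Factor the denominator: (x - 5)*(x - 2)*(x - 1)*(x + 7).
Partial-fraction decomposition: 65/(432*(x + 7)) + 3/(16*(x - 1)) - 5/(27*(x - 2)) - 11/(72*(x - 5)).
Integrate each term: A/(x−a) contributes A·log|x−a|.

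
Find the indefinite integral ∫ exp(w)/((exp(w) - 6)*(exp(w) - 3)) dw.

Let u = e^w, du = e^w dw.
The integral becomes ∫ du/((u-6)(u-3)); decompose into partial fractions.

log(exp(w) - 6)/3 - log(exp(w) - 3)/3 + C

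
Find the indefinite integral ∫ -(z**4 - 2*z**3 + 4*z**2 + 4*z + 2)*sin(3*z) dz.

Use integration by parts with u = z**4 - 2*z**3 + 4*z**2 + 4*z + 2, dv = -sin(3*z) dz, so v = cos(3*z)/3.
Apply parts 4 times (tabular method): alternate signs, differentiate u down to 0, integrate dv up.

z**4*cos(3*z)/3 - 4*z**3*sin(3*z)/9 - 2*z**3*cos(3*z)/3 + 2*z**2*sin(3*z)/3 + 8*z**2*cos(3*z)/9 - 16*z*sin(3*z)/27 + 16*z*cos(3*z)/9 - 16*sin(3*z)/27 + 38*cos(3*z)/81 + C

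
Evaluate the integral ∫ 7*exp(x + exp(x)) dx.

Let u = exp(x), so du = (exp(x)) dx.
Rewriting, the integral becomes 7·∫ e^u du = 7·e^u.
Substituting back, u = exp(x).

7*exp(exp(x)) + C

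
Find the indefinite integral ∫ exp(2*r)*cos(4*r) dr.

exp(2*r)*sin(4*r)/5 + exp(2*r)*cos(4*r)/10 + C

Let I denote the integral. Integrate by parts with u = cos(4*r), dv = exp(2*r) dr, so v = exp(2*r)/2: I = exp(2*r)*cos(4*r)/2 + 2·∫ exp(2*r)*sin(4*r) dr.
Apply parts again with u = sin(4*r), dv = exp(2*r) dr: ∫ exp(2*r)*sin(4*r) dr = exp(2*r)*sin(4*r)/2 − 2·I. Substituting back brings back I: I = exp(2*r)*sin(4*r) + exp(2*r)*cos(4*r)/2 − 4·I.
Solving for I: (1 + 4)·I equals the remaining terms, so I = (1/5)·(exp(2*r)*sin(4*r) + exp(2*r)*cos(4*r)/2).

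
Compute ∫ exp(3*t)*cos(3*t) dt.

exp(3*t)*sin(3*t)/6 + exp(3*t)*cos(3*t)/6 + C

Let I denote the integral. Integrate by parts with u = cos(3*t), dv = exp(3*t) dt, so v = exp(3*t)/3: I = exp(3*t)*cos(3*t)/3 + ∫ exp(3*t)*sin(3*t) dt.
Apply parts again with u = sin(3*t), dv = exp(3*t) dt: ∫ exp(3*t)*sin(3*t) dt = exp(3*t)*sin(3*t)/3 − I. Substituting back brings back I: I = exp(3*t)*sin(3*t)/3 + exp(3*t)*cos(3*t)/3 − I.
Solving for I: (1 + 1)·I equals the remaining terms, so I = (1/2)·(exp(3*t)*sin(3*t)/3 + exp(3*t)*cos(3*t)/3).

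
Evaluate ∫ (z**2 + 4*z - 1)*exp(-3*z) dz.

(-9*z**2 - 42*z - 5)*exp(-3*z)/27 + C

Use integration by parts with u = z**2 + 4*z - 1, dv = exp(-3*z) dz, so v = -exp(-3*z)/3.
Apply parts 2 times (tabular method): alternate signs, differentiate u down to 0, integrate dv up.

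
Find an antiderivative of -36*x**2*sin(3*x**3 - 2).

Let u = 3*x**3 - 2, so du = (9*x**2) dx.
Rewriting, the integral becomes -4·∫ sin(u) du = -4·-cos(u).
Substituting back, u = 3*x**3 - 2.

4*cos(3*x**3 - 2) + C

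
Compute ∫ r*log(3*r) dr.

r**2*(log(r) + log(3))/2 - r**2/4 + C

Use integration by parts with u = log(3*r), dv = r dr.
Then du = 1/r dr and v = r**2/2.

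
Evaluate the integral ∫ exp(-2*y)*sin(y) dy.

Let I denote the integral. Integrate by parts with u = sin(y), dv = exp(-2*y) dy, so v = -exp(-2*y)/2: I = -exp(-2*y)*sin(y)/2 + (1/2)·∫ exp(-2*y)*cos(y) dy.
Apply parts again with u = cos(y), dv = exp(-2*y) dy: ∫ exp(-2*y)*cos(y) dy = -exp(-2*y)*cos(y)/2 − (1/2)·I. Substituting back brings back I: I = -exp(-2*y)*sin(y)/2 - exp(-2*y)*cos(y)/4 − (1/4)·I.
Solving for I: (1 + 1/4)·I equals the remaining terms, so I = (4/5)·(-exp(-2*y)*sin(y)/2 - exp(-2*y)*cos(y)/4).

-2*exp(-2*y)*sin(y)/5 - exp(-2*y)*cos(y)/5 + C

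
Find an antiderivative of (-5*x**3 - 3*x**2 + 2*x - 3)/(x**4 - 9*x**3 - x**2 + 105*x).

-log(x)/35 - 1851*log(x - 7)/140 + 693*log(x - 5)/80 - 33*log(x + 3)/80 + C

Factor the denominator: x*(x - 7)*(x - 5)*(x + 3).
Partial-fraction decomposition: -33/(80*(x + 3)) + 693/(80*(x - 5)) - 1851/(140*(x - 7)) - 1/(35*x).
Integrate each term: A/(x−a) contributes A·log|x−a|.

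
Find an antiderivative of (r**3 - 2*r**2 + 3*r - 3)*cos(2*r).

r**3*sin(2*r)/2 - r**2*sin(2*r) + 3*r**2*cos(2*r)/4 + 3*r*sin(2*r)/4 - r*cos(2*r) - sin(2*r) + 3*cos(2*r)/8 + C

Use integration by parts with u = r**3 - 2*r**2 + 3*r - 3, dv = cos(2*r) dr, so v = sin(2*r)/2.
Apply parts 3 times (tabular method): alternate signs, differentiate u down to 0, integrate dv up.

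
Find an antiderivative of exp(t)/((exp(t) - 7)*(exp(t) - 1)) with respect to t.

Let u = e^t, du = e^t dt.
The integral becomes ∫ du/((u-1)(u-7)); decompose into partial fractions.

log(exp(t) - 7)/6 - log(exp(t) - 1)/6 + C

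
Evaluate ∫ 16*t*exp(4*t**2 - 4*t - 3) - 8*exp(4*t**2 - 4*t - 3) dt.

2*exp(4*t**2 - 4*t - 3) + C

Let u = 4*t**2 - 4*t - 3, so du = (8*t - 4) dt.
Rewriting, the integral becomes 2·∫ e^u du = 2·e^u.
Substituting back, u = 4*t**2 - 4*t - 3.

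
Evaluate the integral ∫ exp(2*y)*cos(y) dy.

Let I denote the integral. Integrate by parts with u = cos(y), dv = exp(2*y) dy, so v = exp(2*y)/2: I = exp(2*y)*cos(y)/2 + (1/2)·∫ exp(2*y)*sin(y) dy.
Apply parts again with u = sin(y), dv = exp(2*y) dy: ∫ exp(2*y)*sin(y) dy = exp(2*y)*sin(y)/2 − (1/2)·I. Substituting back brings back I: I = exp(2*y)*sin(y)/4 + exp(2*y)*cos(y)/2 − (1/4)·I.
Solving for I: (1 + 1/4)·I equals the remaining terms, so I = (4/5)·(exp(2*y)*sin(y)/4 + exp(2*y)*cos(y)/2).

exp(2*y)*sin(y)/5 + 2*exp(2*y)*cos(y)/5 + C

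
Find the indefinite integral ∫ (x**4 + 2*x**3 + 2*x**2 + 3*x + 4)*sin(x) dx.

Use integration by parts with u = x**4 + 2*x**3 + 2*x**2 + 3*x + 4, dv = sin(x) dx, so v = -cos(x).
Apply parts 4 times (tabular method): alternate signs, differentiate u down to 0, integrate dv up.

-x**4*cos(x) + 4*x**3*sin(x) - 2*x**3*cos(x) + 6*x**2*sin(x) + 10*x**2*cos(x) - 20*x*sin(x) + 9*x*cos(x) - 9*sin(x) - 24*cos(x) + C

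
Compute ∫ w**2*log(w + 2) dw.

w**3*log(w + 2)/3 - w**3/9 + w**2/3 - 4*w/3 + 8*log(w + 2)/3 + C

Use integration by parts with u = log(w + 2), dv = w**2 dw.
Then du = 1/(w + 2) dw and v = w**3/3.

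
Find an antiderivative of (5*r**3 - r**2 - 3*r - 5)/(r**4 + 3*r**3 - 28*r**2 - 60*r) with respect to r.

Factor the denominator: r*(r - 5)*(r + 2)*(r + 6).
Partial-fraction decomposition: 1103/(264*(r + 6)) - 43/(56*(r + 2)) + 116/(77*(r - 5)) + 1/(12*r).
Integrate each term: A/(r−a) contributes A·log|r−a|.

log(r)/12 + 116*log(r - 5)/77 - 43*log(r + 2)/56 + 1103*log(r + 6)/264 + C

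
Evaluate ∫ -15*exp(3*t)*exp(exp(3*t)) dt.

-5*exp(exp(3*t)) + C

Let u = exp(3*t), so du = (3*exp(3*t)) dt.
Rewriting, the integral becomes -5·∫ e^u du = -5·e^u.
Substituting back, u = exp(3*t).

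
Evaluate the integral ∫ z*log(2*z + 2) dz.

z**2*log(2*z + 2)/2 - z**2/4 + z/2 - log(z + 1)/2 + C

Use integration by parts with u = log(2*z + 2), dv = z dz.
Then du = 2/(2*z + 2) dz and v = z**2/2.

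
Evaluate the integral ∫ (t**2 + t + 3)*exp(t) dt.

Use integration by parts with u = t**2 + t + 3, dv = exp(t) dt, so v = exp(t).
Apply parts 2 times (tabular method): alternate signs, differentiate u down to 0, integrate dv up.

(t**2 - t + 4)*exp(t) + C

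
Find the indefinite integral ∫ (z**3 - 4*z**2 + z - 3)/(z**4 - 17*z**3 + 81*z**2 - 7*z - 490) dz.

Factor the denominator: (z - 7)**2*(z - 5)*(z + 2).
Partial-fraction decomposition: 29/(567*(z + 2)) + 27/(28*(z - 5)) - 5/(324*(z - 7)) + 151/(18*(z - 7)**2).
Integrate each term; A/(z−a) gives A·log|z−a|; A/(z−a)² gives −A/(z−a).

-5*log(z - 7)/324 + 27*log(z - 5)/28 + 29*log(z + 2)/567 - 151/(18*z - 126) + C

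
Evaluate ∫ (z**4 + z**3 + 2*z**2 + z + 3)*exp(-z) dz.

Use integration by parts with u = z**4 + z**3 + 2*z**2 + z + 3, dv = exp(-z) dz, so v = -exp(-z).
Apply parts 4 times (tabular method): alternate signs, differentiate u down to 0, integrate dv up.

(-z**4 - 5*z**3 - 17*z**2 - 35*z - 38)*exp(-z) + C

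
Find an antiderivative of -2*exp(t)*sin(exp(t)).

Let u = exp(t), so du = (exp(t)) dt.
Rewriting, the integral becomes -2·∫ sin(u) du = -2·-cos(u).
Substituting back, u = exp(t).

2*cos(exp(t)) + C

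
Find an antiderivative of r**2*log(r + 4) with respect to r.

Use integration by parts with u = log(r + 4), dv = r**2 dr.
Then du = 1/(r + 4) dr and v = r**3/3.

r**3*log(r + 4)/3 - r**3/9 + 2*r**2/3 - 16*r/3 + 64*log(r + 4)/3 + C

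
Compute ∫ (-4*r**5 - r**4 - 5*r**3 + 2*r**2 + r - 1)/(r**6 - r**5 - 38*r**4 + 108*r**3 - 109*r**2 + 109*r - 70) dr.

Factor the denominator: (r - 5)*(r - 2)*(r - 1)*(r + 7)*(r**2 + 1).
Partial-fraction decomposition: (19*r + 17)/(650*(r**2 + 1)) - 8329/(5400*(r + 7)) - 1/(8*(r - 1)) + 35/(27*(r - 2)) - 428/(117*(r - 5)).
Integrate each term; A/(r−a) gives A·log|r−a|; the (Br+D)/(r²+p²) term gives a log and an atan.

-428*log(r - 5)/117 + 35*log(r - 2)/27 - log(r - 1)/8 - 8329*log(r + 7)/5400 + 19*log(r**2 + 1)/1300 + 17*atan(r)/650 + C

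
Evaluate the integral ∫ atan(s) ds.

Use integration by parts with u = arctan(s), dv = ds.
Then du = 1/(s**2 + 1) ds.

s*atan(s) - log(s**2 + 1)/2 + C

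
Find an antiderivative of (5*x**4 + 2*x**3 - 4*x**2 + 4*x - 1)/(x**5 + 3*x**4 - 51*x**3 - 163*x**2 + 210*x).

-log(x)/210 + 2087*log(x - 7)/1092 - log(x - 1)/42 - 153*log(x + 5)/20 + 5879*log(x + 6)/546 + C

Factor the denominator: x*(x - 7)*(x - 1)*(x + 5)*(x + 6).
Partial-fraction decomposition: 5879/(546*(x + 6)) - 153/(20*(x + 5)) - 1/(42*(x - 1)) + 2087/(1092*(x - 7)) - 1/(210*x).
Integrate each term: A/(x−a) contributes A·log|x−a|.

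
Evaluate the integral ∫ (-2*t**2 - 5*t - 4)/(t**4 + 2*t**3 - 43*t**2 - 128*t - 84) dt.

Factor the denominator: (t - 7)*(t + 1)*(t + 2)*(t + 6).
Partial-fraction decomposition: 23/(130*(t + 6)) - 1/(18*(t + 2)) + 1/(40*(t + 1)) - 137/(936*(t - 7)).
Integrate each term: A/(t−a) contributes A·log|t−a|.

-137*log(t - 7)/936 + log(t + 1)/40 - log(t + 2)/18 + 23*log(t + 6)/130 + C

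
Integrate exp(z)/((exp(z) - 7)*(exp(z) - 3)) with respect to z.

Let u = e^z, du = e^z dz.
The integral becomes ∫ du/((u-3)(u-7)); decompose into partial fractions.

log(exp(z) - 7)/4 - log(exp(z) - 3)/4 + C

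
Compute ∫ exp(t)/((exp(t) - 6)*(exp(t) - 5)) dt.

Let u = e^t, du = e^t dt.
The integral becomes ∫ du/((u-6)(u-5)); decompose into partial fractions.

log(exp(t) - 6) - log(exp(t) - 5) + C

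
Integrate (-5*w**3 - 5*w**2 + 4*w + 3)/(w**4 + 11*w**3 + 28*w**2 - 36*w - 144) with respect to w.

-49*log(w - 2)/240 - 27*log(w + 3)/5 + 227*log(w + 4)/12 - 293*log(w + 6)/16 + C

Factor the denominator: (w - 2)*(w + 3)*(w + 4)*(w + 6).
Partial-fraction decomposition: -293/(16*(w + 6)) + 227/(12*(w + 4)) - 27/(5*(w + 3)) - 49/(240*(w - 2)).
Integrate each term: A/(w−a) contributes A·log|w−a|.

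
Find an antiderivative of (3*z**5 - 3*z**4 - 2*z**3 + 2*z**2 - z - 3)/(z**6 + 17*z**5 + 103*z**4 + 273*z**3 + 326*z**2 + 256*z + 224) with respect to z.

Factor the denominator: (z + 2)*(z + 4)**2*(z + 7)*(z**2 + 1).
Partial-fraction decomposition: 2*(601*z - 7)/(36125*(z**2 + 1)) + 28418/(1125*(z + 7)) - 219355/(10404*(z + 4)) + 3679/(102*(z + 4)**2) - 121/(100*(z + 2)).
Integrate each term; A/(z−a) gives A·log|z−a|; the (Bz+D)/(z²+p²) term gives a log and an atan.

-121*log(z + 2)/100 - 219355*log(z + 4)/10404 + 28418*log(z + 7)/1125 + 601*log(z**2 + 1)/36125 - 14*atan(z)/36125 - 3679/(102*z + 408) + C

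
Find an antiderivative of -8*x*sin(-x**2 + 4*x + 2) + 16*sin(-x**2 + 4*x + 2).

Let u = x**2 - 4*x - 2, so du = (2*x - 4) dx.
Rewriting, the integral becomes 4·∫ sin(u) du = 4·-cos(u).
Substituting back, u = x**2 - 4*x - 2.

-4*cos(-x**2 + 4*x + 2) + C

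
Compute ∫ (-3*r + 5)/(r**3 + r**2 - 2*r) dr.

Factor the denominator: r*(r - 1)*(r + 2).
Partial-fraction decomposition: 11/(6*(r + 2)) + 2/(3*(r - 1)) - 5/(2*r).
Integrate each term: A/(r−a) contributes A·log|r−a|.

-5*log(r)/2 + 2*log(r - 1)/3 + 11*log(r + 2)/6 + C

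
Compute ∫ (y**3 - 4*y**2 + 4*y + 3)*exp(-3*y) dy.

Use integration by parts with u = y**3 - 4*y**2 + 4*y + 3, dv = exp(-3*y) dy, so v = -exp(-3*y)/3.
Apply parts 3 times (tabular method): alternate signs, differentiate u down to 0, integrate dv up.

(-3*y**3 + 9*y**2 - 6*y - 11)*exp(-3*y)/9 + C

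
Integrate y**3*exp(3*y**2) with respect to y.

Let u = y², du = 2y dy; rewrite as (1/2)∫ u^1·exp(3u) du.
Now integrate by parts 1 time.

(3*y**2 - 1)*exp(3*y**2)/18 + C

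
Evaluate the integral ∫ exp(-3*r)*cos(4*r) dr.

Let I denote the integral. Integrate by parts with u = cos(4*r), dv = exp(-3*r) dr, so v = -exp(-3*r)/3: I = -exp(-3*r)*cos(4*r)/3 − (4/3)·∫ exp(-3*r)*sin(4*r) dr.
Apply parts again with u = sin(4*r), dv = exp(-3*r) dr: ∫ exp(-3*r)*sin(4*r) dr = -exp(-3*r)*sin(4*r)/3 + (4/3)·I. Substituting back brings back I: I = 4*exp(-3*r)*sin(4*r)/9 - exp(-3*r)*cos(4*r)/3 − (16/9)·I.
Solving for I: (1 + 16/9)·I equals the remaining terms, so I = (9/25)·(4*exp(-3*r)*sin(4*r)/9 - exp(-3*r)*cos(4*r)/3).

4*exp(-3*r)*sin(4*r)/25 - 3*exp(-3*r)*cos(4*r)/25 + C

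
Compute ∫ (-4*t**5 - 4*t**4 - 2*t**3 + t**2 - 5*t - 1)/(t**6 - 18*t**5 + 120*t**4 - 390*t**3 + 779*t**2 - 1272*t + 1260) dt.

Factor the denominator: (t - 7)*(t - 5)*(t - 3)**2*(t**2 + 4).
Partial-fraction decomposition: -(8861*t - 69201)/(259753*(t**2 + 4)) - 129815/(5408*(t - 3)) - 1357/(104*(t - 3)**2) + 15251/(232*(t - 5)) - 77505/(1696*(t - 7)).
Integrate each term; A/(t−a) gives A·log|t−a|; the (Bt+D)/(t²+p²) term gives a log and an atan.

-77505*log(t - 7)/1696 + 15251*log(t - 5)/232 - 129815*log(t - 3)/5408 - 8861*log(t**2 + 4)/519506 + 69201*atan(t/2)/519506 + 1357/(104*t - 312) + C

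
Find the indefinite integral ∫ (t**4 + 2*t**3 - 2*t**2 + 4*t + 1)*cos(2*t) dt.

Use integration by parts with u = t**4 + 2*t**3 - 2*t**2 + 4*t + 1, dv = cos(2*t) dt, so v = sin(2*t)/2.
Apply parts 4 times (tabular method): alternate signs, differentiate u down to 0, integrate dv up.

t**4*sin(2*t)/2 + t**3*sin(2*t) + t**3*cos(2*t) - 5*t**2*sin(2*t)/2 + 3*t**2*cos(2*t)/2 + t*sin(2*t)/2 - 5*t*cos(2*t)/2 + 7*sin(2*t)/4 + cos(2*t)/4 + C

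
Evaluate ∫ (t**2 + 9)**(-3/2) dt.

Substitute t = 3·tan(θ), so dt = 3·sec(θ)^2 dθ and the radical becomes sqrt(t**2 + 9) = 3·sec(θ) by the Pythagorean identity.
Integrate the resulting trig expression in θ, then back-substitute tan(θ) = t/3, sec(θ) = sqrt(t**2 + 9)/3 (absorbing any constant into C).

t/(9*sqrt(t**2 + 9)) + C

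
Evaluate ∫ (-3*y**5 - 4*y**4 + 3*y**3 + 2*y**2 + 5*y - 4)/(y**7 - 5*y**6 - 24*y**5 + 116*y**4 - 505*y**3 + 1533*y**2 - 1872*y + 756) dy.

Factor the denominator: (y - 7)*(y - 2)*(y - 1)**2*(y + 6)*(y**2 + 9).
Partial-fraction decomposition: (52787*y + 20697)/(339300*(y**2 + 9)) + 8767/(114660*(y + 6)) - 2903/(88200*(y - 1)) - 1/(420*(y - 1)**2) + 61/(260*(y - 2)) - 58867/(135720*(y - 7)).
Integrate each term; A/(y−a) gives A·log|y−a|; the (By+D)/(y²+p²) term gives a log and an atan.

-58867*log(y - 7)/135720 + 61*log(y - 2)/260 - 2903*log(y - 1)/88200 + 8767*log(y + 6)/114660 + 52787*log(y**2 + 9)/678600 + 6899*atan(y/3)/339300 + 1/(420*y - 420) + C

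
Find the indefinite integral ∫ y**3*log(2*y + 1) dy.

y**4*log(2*y + 1)/4 - y**4/16 + y**3/24 - y**2/32 + y/32 - log(2*y + 1)/64 + C

Use integration by parts with u = log(2*y + 1), dv = y**3 dy.
Then du = 2/(2*y + 1) dy and v = y**4/4.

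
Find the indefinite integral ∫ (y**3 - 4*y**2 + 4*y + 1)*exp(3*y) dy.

Use integration by parts with u = y**3 - 4*y**2 + 4*y + 1, dv = exp(3*y) dy, so v = exp(3*y)/3.
Apply parts 3 times (tabular method): alternate signs, differentiate u down to 0, integrate dv up.

(9*y**3 - 45*y**2 + 66*y - 13)*exp(3*y)/27 + C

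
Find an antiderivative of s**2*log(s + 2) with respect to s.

Use integration by parts with u = log(s + 2), dv = s**2 ds.
Then du = 1/(s + 2) ds and v = s**3/3.

s**3*log(s + 2)/3 - s**3/9 + s**2/3 - 4*s/3 + 8*log(s + 2)/3 + C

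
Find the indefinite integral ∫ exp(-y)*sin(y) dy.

Let I denote the integral. Integrate by parts with u = sin(y), dv = exp(-y) dy, so v = -exp(-y): I = -exp(-y)*sin(y) + ∫ exp(-y)*cos(y) dy.
Apply parts again with u = cos(y), dv = exp(-y) dy: ∫ exp(-y)*cos(y) dy = -exp(-y)*cos(y) − I. Substituting back brings back I: I = -exp(-y)*sin(y) - exp(-y)*cos(y) − I.
Solving for I: (1 + 1)·I equals the remaining terms, so I = (1/2)·(-exp(-y)*sin(y) - exp(-y)*cos(y)).

-exp(-y)*sin(y)/2 - exp(-y)*cos(y)/2 + C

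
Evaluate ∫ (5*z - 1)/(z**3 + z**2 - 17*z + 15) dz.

Factor the denominator: (z - 3)*(z - 1)*(z + 5).
Partial-fraction decomposition: -13/(24*(z + 5)) - 1/(3*(z - 1)) + 7/(8*(z - 3)).
Integrate each term: A/(z−a) contributes A·log|z−a|.

7*log(z - 3)/8 - log(z - 1)/3 - 13*log(z + 5)/24 + C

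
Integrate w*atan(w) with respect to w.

Use integration by parts with u = arctan(w), dv = w dw.
Then du = 1/(w**2 + 1) dw.

w**2*atan(w)/2 - w/2 + atan(w)/2 + C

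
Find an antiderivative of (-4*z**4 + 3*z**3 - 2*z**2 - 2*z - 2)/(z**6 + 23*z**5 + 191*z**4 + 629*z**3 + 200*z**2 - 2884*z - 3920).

-log(z - 2)/252 + 47*log(z + 2)/300 - 23*log(z + 4)/2 + 2917*log(z + 5)/84 - 21041*log(z + 7)/900 + 397/(10*z + 70) + C

Factor the denominator: (z - 2)*(z + 2)*(z + 4)*(z + 5)*(z + 7)**2.
Partial-fraction decomposition: -21041/(900*(z + 7)) - 397/(10*(z + 7)**2) + 2917/(84*(z + 5)) - 23/(2*(z + 4)) + 47/(300*(z + 2)) - 1/(252*(z - 2)).
Integrate each term; A/(z−a) gives A·log|z−a|; A/(z−a)² gives −A/(z−a).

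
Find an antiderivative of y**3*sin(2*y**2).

-y**2*cos(2*y**2)/4 + sin(2*y**2)/8 + C

Let u = y², du = 2y dy; rewrite as (1/2)∫ u^1·sin(2u) du.
Now integrate by parts 1 time.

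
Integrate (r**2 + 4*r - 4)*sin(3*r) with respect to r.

-r**2*cos(3*r)/3 + 2*r*sin(3*r)/9 - 4*r*cos(3*r)/3 + 4*sin(3*r)/9 + 38*cos(3*r)/27 + C

Use integration by parts with u = r**2 + 4*r - 4, dv = sin(3*r) dr, so v = -cos(3*r)/3.
Apply parts 2 times (tabular method): alternate signs, differentiate u down to 0, integrate dv up.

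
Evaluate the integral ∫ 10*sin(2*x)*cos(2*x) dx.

5*sin(2*x)**2/2 + C

Let u = sin(2*x), so du = (2*cos(2*x)) dx.
Rewriting, the integral becomes 5·∫ u^1 du = 5·u^2/2.
Substituting back, u = sin(2*x).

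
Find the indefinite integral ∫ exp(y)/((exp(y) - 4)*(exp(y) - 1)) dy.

log(exp(y) - 4)/3 - log(exp(y) - 1)/3 + C

Let u = e^y, du = e^y dy.
The integral becomes ∫ du/((u-4)(u-1)); decompose into partial fractions.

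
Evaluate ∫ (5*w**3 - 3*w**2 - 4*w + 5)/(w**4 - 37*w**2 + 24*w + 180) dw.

535*log(w - 5)/154 - 101*log(w - 3)/90 - 39*log(w + 2)/140 + 1159*log(w + 6)/396 + C

Factor the denominator: (w - 5)*(w - 3)*(w + 2)*(w + 6).
Partial-fraction decomposition: 1159/(396*(w + 6)) - 39/(140*(w + 2)) - 101/(90*(w - 3)) + 535/(154*(w - 5)).
Integrate each term: A/(w−a) contributes A·log|w−a|.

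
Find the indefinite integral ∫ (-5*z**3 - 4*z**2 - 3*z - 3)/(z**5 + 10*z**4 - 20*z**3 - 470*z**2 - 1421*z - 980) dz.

Factor the denominator: (z - 7)*(z + 1)*(z + 4)*(z + 5)*(z + 7).
Partial-fraction decomposition: 1537/(504*(z + 7)) - 179/(32*(z + 5)) + 265/(99*(z + 4)) - 1/(576*(z + 1)) - 645/(4928*(z - 7)).
Integrate each term: A/(z−a) contributes A·log|z−a|.

-645*log(z - 7)/4928 - log(z + 1)/576 + 265*log(z + 4)/99 - 179*log(z + 5)/32 + 1537*log(z + 7)/504 + C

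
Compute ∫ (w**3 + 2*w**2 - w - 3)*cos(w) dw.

w**3*sin(w) + 2*w**2*sin(w) + 3*w**2*cos(w) - 7*w*sin(w) + 4*w*cos(w) - 7*sin(w) - 7*cos(w) + C

Use integration by parts with u = w**3 + 2*w**2 - w - 3, dv = cos(w) dw, so v = sin(w).
Apply parts 3 times (tabular method): alternate signs, differentiate u down to 0, integrate dv up.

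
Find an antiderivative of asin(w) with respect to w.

w*asin(w) + sqrt(-w**2 + 1) + C

Use integration by parts with u = arcsin(w), dv = dw.
Then du = 1/sqrt(-w**2 + 1) dw.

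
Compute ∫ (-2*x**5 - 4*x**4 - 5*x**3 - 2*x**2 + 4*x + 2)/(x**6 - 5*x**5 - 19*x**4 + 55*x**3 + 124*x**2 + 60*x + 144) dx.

-10931*log(x - 6)/2664 + 1703*log(x - 4)/714 + 13*log(x + 2)/120 - 269*log(x + 3)/630 + 231*log(x**2 + 1)/12580 + 91*atan(x)/6290 + C

Factor the denominator: (x - 6)*(x - 4)*(x + 2)*(x + 3)*(x**2 + 1).
Partial-fraction decomposition: 7*(33*x + 13)/(6290*(x**2 + 1)) - 269/(630*(x + 3)) + 13/(120*(x + 2)) + 1703/(714*(x - 4)) - 10931/(2664*(x - 6)).
Integrate each term; A/(x−a) gives A·log|x−a|; the (Bx+D)/(x²+p²) term gives a log and an atan.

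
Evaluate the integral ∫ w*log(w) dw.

Use integration by parts with u = log(w), dv = w dw.
Then du = 1/w dw and v = w**2/2.

w**2*log(w)/2 - w**2/4 + C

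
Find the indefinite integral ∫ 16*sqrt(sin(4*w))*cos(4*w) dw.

Let u = sin(4*w), so du = (4*cos(4*w)) dw.
Rewriting, the integral becomes 4·∫ √u du = 4·(2/3)u^(3/2).
Substituting back, u = sin(4*w).

8*sin(4*w)**(3/2)/3 + C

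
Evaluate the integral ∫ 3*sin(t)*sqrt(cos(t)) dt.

Let u = cos(t), so du = (-sin(t)) dt.
Rewriting, the integral becomes -3·∫ √u du = -3·(2/3)u^(3/2).
Substituting back, u = cos(t).

-2*cos(t)**(3/2) + C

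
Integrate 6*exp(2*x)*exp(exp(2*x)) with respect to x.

Let u = exp(2*x), so du = (2*exp(2*x)) dx.
Rewriting, the integral becomes 3·∫ e^u du = 3·e^u.
Substituting back, u = exp(2*x).

3*exp(exp(2*x)) + C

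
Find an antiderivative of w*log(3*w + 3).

Use integration by parts with u = log(3*w + 3), dv = w dw.
Then du = 3/(3*w + 3) dw and v = w**2/2.

w**2*log(3*w + 3)/2 - w**2/4 + w/2 - log(w + 1)/2 + C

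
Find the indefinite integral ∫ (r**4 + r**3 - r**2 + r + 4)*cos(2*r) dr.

Use integration by parts with u = r**4 + r**3 - r**2 + r + 4, dv = cos(2*r) dr, so v = sin(2*r)/2.
Apply parts 4 times (tabular method): alternate signs, differentiate u down to 0, integrate dv up.

r**4*sin(2*r)/2 + r**3*sin(2*r)/2 + r**3*cos(2*r) - 2*r**2*sin(2*r) + 3*r**2*cos(2*r)/4 - r*sin(2*r)/4 - 2*r*cos(2*r) + 3*sin(2*r) - cos(2*r)/8 + C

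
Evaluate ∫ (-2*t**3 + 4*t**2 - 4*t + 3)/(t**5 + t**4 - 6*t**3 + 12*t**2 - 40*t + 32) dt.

Factor the denominator: (t - 2)*(t - 1)*(t + 4)*(t**2 + 4).
Partial-fraction decomposition: -(83*t + 138)/(400*(t**2 + 4)) + 211/(600*(t + 4)) - 1/(25*(t - 1)) - 5/(48*(t - 2)).
Integrate each term; A/(t−a) gives A·log|t−a|; the (Bt+D)/(t²+p²) term gives a log and an atan.

-5*log(t - 2)/48 - log(t - 1)/25 + 211*log(t + 4)/600 - 83*log(t**2 + 4)/800 - 69*atan(t/2)/400 + C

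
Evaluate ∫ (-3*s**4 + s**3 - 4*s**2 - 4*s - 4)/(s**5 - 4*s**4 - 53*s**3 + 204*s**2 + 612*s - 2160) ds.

Factor the denominator: (s - 6)*(s - 5)*(s - 3)*(s + 4)*(s + 6).
Partial-fraction decomposition: -1057/(594*(s + 6)) + 221/(315*(s + 4)) - 134/(189*(s - 3)) + 937/(99*(s - 5)) - 961/(90*(s - 6)).
Integrate each term: A/(s−a) contributes A·log|s−a|.

-961*log(s - 6)/90 + 937*log(s - 5)/99 - 134*log(s - 3)/189 + 221*log(s + 4)/315 - 1057*log(s + 6)/594 + C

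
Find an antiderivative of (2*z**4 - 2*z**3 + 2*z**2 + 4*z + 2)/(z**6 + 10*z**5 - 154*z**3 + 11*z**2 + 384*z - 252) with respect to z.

7*log(z - 3)/90 - 193*log(z - 1)/7056 - log(z + 2)/18 + 1537*log(z + 6)/882 - 139*log(z + 7)/80 + 1/(42*z - 42) + C

Factor the denominator: (z - 3)*(z - 1)**2*(z + 2)*(z + 6)*(z + 7).
Partial-fraction decomposition: -139/(80*(z + 7)) + 1537/(882*(z + 6)) - 1/(18*(z + 2)) - 193/(7056*(z - 1)) - 1/(42*(z - 1)**2) + 7/(90*(z - 3)).
Integrate each term; A/(z−a) gives A·log|z−a|; A/(z−a)² gives −A/(z−a).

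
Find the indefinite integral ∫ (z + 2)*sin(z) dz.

Use integration by parts with u = z + 2, dv = sin(z) dz, so v = -cos(z).
Apply parts 1 times (tabular method): alternate signs, differentiate u down to 0, integrate dv up.

-z*cos(z) + sin(z) - 2*cos(z) + C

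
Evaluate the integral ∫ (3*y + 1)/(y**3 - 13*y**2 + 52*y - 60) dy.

19*log(y - 6)/4 - 16*log(y - 5)/3 + 7*log(y - 2)/12 + C

Factor the denominator: (y - 6)*(y - 5)*(y - 2).
Partial-fraction decomposition: 7/(12*(y - 2)) - 16/(3*(y - 5)) + 19/(4*(y - 6)).
Integrate each term: A/(y−a) contributes A·log|y−a|.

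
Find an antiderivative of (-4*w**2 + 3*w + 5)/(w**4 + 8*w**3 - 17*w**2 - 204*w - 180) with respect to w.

-40*log(w - 5)/363 + log(w + 1)/75 + 293*log(w + 6)/3025 + 157/(55*w + 330) + C

Factor the denominator: (w - 5)*(w + 1)*(w + 6)**2.
Partial-fraction decomposition: 293/(3025*(w + 6)) - 157/(55*(w + 6)**2) + 1/(75*(w + 1)) - 40/(363*(w - 5)).
Integrate each term; A/(w−a) gives A·log|w−a|; A/(w−a)² gives −A/(w−a).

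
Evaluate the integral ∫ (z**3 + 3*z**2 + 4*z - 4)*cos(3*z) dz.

Use integration by parts with u = z**3 + 3*z**2 + 4*z - 4, dv = cos(3*z) dz, so v = sin(3*z)/3.
Apply parts 3 times (tabular method): alternate signs, differentiate u down to 0, integrate dv up.

z**3*sin(3*z)/3 + z**2*sin(3*z) + z**2*cos(3*z)/3 + 10*z*sin(3*z)/9 + 2*z*cos(3*z)/3 - 14*sin(3*z)/9 + 10*cos(3*z)/27 + C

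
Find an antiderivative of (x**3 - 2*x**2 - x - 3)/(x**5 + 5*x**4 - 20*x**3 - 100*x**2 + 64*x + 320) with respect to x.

25*log(x - 4)/864 + 5*log(x - 2)/336 - 17*log(x + 2)/144 + 95*log(x + 4)/96 - 173*log(x + 5)/189 + C

Factor the denominator: (x - 4)*(x - 2)*(x + 2)*(x + 4)*(x + 5).
Partial-fraction decomposition: -173/(189*(x + 5)) + 95/(96*(x + 4)) - 17/(144*(x + 2)) + 5/(336*(x - 2)) + 25/(864*(x - 4)).
Integrate each term: A/(x−a) contributes A·log|x−a|.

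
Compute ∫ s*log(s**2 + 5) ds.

s**2*log(s**2 + 5)/2 - s**2/2 + 5*log(s**2 + 5)/2 + C

Let u = s**2 + 5, so du = (2*s) ds.
The integral becomes (1/2)·∫ log(u) du; integrate by parts with u′=log(u), dv′=du.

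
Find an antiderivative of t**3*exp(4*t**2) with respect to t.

(4*t**2 - 1)*exp(4*t**2)/32 + C

Let u = t², du = 2t dt; rewrite as (1/2)∫ u^1·exp(4u) du.
Now integrate by parts 1 time.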